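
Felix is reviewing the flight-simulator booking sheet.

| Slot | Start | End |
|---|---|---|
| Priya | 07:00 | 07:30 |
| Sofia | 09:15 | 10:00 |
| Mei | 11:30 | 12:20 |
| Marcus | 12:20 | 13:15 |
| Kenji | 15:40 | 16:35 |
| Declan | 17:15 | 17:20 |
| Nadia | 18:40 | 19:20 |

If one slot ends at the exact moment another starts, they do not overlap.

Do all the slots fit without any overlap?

Two intervals overlap when each starts before the other ends.
Sorted by start: Priya, Sofia, Mei, Marcus, Kenji, Declan, Nadia.
Sofia starts after Priya ends, so Priya has no further overlaps.
Mei starts after Sofia ends, so Sofia has no further overlaps.
Marcus starts exactly when Mei ends (back-to-back, no overlap), so Mei has no further overlaps.
Kenji starts after Marcus ends, so Marcus has no further overlaps.
Declan starts after Kenji ends, so Kenji has no further overlaps.
Nadia starts after Declan ends.
Every pair is clear; the schedule has no overlaps.

Yes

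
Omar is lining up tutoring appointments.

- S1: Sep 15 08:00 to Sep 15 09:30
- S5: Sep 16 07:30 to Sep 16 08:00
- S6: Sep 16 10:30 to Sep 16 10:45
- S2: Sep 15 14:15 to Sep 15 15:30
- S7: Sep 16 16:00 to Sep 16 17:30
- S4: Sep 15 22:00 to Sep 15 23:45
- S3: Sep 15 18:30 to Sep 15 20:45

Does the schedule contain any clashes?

No

Check each pair: they overlap iff neither finishes before the other starts.
Sorted by start: S1, S2, S3, S4, S5, S6, S7.
S2 starts after S1 ends, so S1 has no further overlaps.
S3 starts after S2 ends, so S2 has no further overlaps.
S4 starts after S3 ends, so S3 has no further overlaps.
S5 starts after S4 ends, so S4 has no further overlaps.
S6 starts after S5 ends, so S5 has no further overlaps.
S7 starts after S6 ends.
Every pair is clear; the schedule has no overlaps.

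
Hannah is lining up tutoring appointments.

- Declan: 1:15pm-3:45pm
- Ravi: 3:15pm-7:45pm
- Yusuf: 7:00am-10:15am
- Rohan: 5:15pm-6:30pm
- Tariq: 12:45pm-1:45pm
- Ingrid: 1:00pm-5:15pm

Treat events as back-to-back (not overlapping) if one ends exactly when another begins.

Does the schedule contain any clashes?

Yes

Two intervals overlap when each starts before the other ends.
Sorted by start: Yusuf, Tariq, Ingrid, Declan, Ravi, Rohan.
Tariq starts after Yusuf ends, so nothing later overlaps Yusuf either.
Ingrid starts before Tariq ends → Tariq and Ingrid overlap.
That's a conflict, so the schedule is not conflict-free.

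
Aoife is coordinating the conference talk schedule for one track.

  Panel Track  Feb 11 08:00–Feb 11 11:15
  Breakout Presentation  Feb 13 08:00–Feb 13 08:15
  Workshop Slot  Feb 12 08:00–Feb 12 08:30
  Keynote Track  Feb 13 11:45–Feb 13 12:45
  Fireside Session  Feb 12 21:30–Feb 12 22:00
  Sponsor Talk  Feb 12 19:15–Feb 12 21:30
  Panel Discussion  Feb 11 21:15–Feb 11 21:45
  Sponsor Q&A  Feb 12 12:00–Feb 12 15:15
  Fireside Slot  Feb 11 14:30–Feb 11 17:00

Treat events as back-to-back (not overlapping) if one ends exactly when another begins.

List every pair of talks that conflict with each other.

no overlapping pairs

Sorted by start: Panel Track, Fireside Slot, Panel Discussion, Workshop Slot, Sponsor Q&A, Sponsor Talk, Fireside Session, Breakout Presentation, Keynote Track.
Fireside Slot starts after Panel Track ends — done with Panel Track.
Panel Discussion starts after Fireside Slot ends — done with Fireside Slot.
Workshop Slot starts after Panel Discussion ends — done with Panel Discussion.
Sponsor Q&A starts after Workshop Slot ends — done with Workshop Slot.
Sponsor Talk starts after Sponsor Q&A ends — done with Sponsor Q&A.
Fireside Session starts exactly when Sponsor Talk ends (back-to-back, no overlap) — done with Sponsor Talk.
Breakout Presentation starts after Fireside Session ends — done with Fireside Session.
Keynote Track starts after Breakout Presentation ends.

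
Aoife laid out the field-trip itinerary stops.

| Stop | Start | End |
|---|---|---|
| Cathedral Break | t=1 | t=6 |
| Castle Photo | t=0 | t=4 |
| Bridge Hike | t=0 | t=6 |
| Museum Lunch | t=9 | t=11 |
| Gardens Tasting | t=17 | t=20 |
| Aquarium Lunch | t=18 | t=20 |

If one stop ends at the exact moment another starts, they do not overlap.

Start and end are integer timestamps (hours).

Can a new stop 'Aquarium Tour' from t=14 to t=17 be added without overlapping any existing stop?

Castle Photo: ends t=4 at or before Aquarium Tour starts t=14 → clear.
Bridge Hike: ends t=6 at or before Aquarium Tour starts t=14 → clear.
Cathedral Break: ends t=6 at or before Aquarium Tour starts t=14 → clear.
Museum Lunch: ends t=11 at or before Aquarium Tour starts t=14 → clear.
Gardens Tasting: starts t=17 at or after Aquarium Tour ends t=17 → clear.
Aquarium Lunch: starts t=18 at or after Aquarium Tour ends t=17 → clear.

Yes — the slot is free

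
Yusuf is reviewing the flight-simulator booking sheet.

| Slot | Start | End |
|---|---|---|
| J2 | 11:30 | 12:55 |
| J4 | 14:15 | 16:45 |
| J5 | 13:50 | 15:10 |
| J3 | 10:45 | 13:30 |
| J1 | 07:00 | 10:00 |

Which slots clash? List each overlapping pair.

Sorted by start: J1, J3, J2, J5, J4.
J3 starts after J1 ends, so J1 has no further overlaps.
J2 starts before J3 ends → J3 and J2 overlap.
J5 starts after J3 ends, so J3 has no further overlaps.
J5 starts after J2 ends, so J2 has no further overlaps.
J4 starts before J5 ends → J5 and J4 overlap.

J2 & J3, J4 & J5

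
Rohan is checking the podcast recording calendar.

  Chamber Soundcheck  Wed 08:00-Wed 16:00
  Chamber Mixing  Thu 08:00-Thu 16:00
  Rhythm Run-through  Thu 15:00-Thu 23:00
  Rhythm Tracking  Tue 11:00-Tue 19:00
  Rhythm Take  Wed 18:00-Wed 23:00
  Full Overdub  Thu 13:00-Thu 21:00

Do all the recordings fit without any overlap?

No

Sorted by start: Rhythm Tracking, Chamber Soundcheck, Rhythm Take, Chamber Mixing, Full Overdub, Rhythm Run-through.
Chamber Soundcheck starts after Rhythm Tracking ends — done with Rhythm Tracking.
Rhythm Take starts after Chamber Soundcheck ends — done with Chamber Soundcheck.
Chamber Mixing starts after Rhythm Take ends — done with Rhythm Take.
Full Overdub starts before Chamber Mixing ends → Chamber Mixing and Full Overdub overlap.
That's a conflict, so the schedule is not conflict-free.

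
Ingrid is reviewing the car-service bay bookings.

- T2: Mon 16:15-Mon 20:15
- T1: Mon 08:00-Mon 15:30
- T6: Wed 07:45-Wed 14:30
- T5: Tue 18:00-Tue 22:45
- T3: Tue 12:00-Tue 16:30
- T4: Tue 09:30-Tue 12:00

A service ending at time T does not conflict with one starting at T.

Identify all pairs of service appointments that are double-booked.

Check each pair: they overlap iff neither finishes before the other starts.
Sorted by start: T1, T2, T4, T3, T5, T6.
T2 starts after T1 ends; T1 is clear from here.
T4 starts after T2 ends; T2 is clear from here.
T3 starts exactly when T4 ends (back-to-back, no overlap); T4 is clear from here.
T5 starts after T3 ends; T3 is clear from here.
T6 starts after T5 ends.

no overlapping pairs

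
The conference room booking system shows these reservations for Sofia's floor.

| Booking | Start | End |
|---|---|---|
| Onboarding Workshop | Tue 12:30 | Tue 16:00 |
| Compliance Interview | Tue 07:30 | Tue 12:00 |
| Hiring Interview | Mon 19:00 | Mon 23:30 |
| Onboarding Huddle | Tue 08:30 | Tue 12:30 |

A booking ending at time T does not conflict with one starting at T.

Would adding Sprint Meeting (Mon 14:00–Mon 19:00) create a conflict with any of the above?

Hiring Interview: starts Mon 19:00 at or after Sprint Meeting ends Mon 19:00 → clear.
Compliance Interview: starts Tue 07:30 at or after Sprint Meeting ends Mon 19:00 → clear.
Onboarding Huddle: starts Tue 08:30 at or after Sprint Meeting ends Mon 19:00 → clear.
Onboarding Workshop: starts Tue 12:30 at or after Sprint Meeting ends Mon 19:00 → clear.

No — it doesn't clash with anything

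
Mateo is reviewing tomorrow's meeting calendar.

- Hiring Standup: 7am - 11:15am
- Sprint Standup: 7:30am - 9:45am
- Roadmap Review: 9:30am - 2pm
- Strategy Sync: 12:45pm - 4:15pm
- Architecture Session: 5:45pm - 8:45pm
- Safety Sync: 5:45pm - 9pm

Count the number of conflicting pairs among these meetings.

5

Check each pair: they overlap iff neither finishes before the other starts.
Sorted by start: Hiring Standup, Sprint Standup, Roadmap Review, Strategy Sync, Architecture Session, Safety Sync.
Sprint Standup starts before Hiring Standup ends → Hiring Standup and Sprint Standup overlap.
Roadmap Review starts before Hiring Standup ends → Hiring Standup and Roadmap Review overlap.
Strategy Sync starts after Hiring Standup ends; Hiring Standup is clear from here.
Roadmap Review starts before Sprint Standup ends → Sprint Standup and Roadmap Review overlap.
Strategy Sync starts after Sprint Standup ends; Sprint Standup is clear from here.
Strategy Sync starts before Roadmap Review ends → Roadmap Review and Strategy Sync overlap.
Architecture Session starts after Roadmap Review ends; Roadmap Review is clear from here.
Architecture Session starts after Strategy Sync ends; Strategy Sync is clear from here.
Safety Sync starts before Architecture Session ends → Architecture Session and Safety Sync overlap.
Overlapping pairs: Architecture Session & Safety Sync, Hiring Standup & Roadmap Review, Hiring Standup & Sprint Standup, Roadmap Review & Sprint Standup, Roadmap Review & Strategy Sync — 5 in total.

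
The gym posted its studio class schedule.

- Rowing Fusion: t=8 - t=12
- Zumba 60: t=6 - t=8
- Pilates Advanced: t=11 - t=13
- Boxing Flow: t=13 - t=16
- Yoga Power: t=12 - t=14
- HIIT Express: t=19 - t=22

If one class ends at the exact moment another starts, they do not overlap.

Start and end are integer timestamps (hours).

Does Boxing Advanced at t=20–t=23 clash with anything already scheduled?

Yes — it overlaps HIIT Express

Zumba 60: ends t=8 at or before Boxing Advanced starts t=20 → clear.
Rowing Fusion: ends t=12 at or before Boxing Advanced starts t=20 → clear.
Pilates Advanced: ends t=13 at or before Boxing Advanced starts t=20 → clear.
Yoga Power: ends t=14 at or before Boxing Advanced starts t=20 → clear.
Boxing Flow: ends t=16 at or before Boxing Advanced starts t=20 → clear.
HIIT Express: starts t=19 before Boxing Advanced ends t=23, and ends t=22 after Boxing Advanced starts t=20 → overlap.
Boxing Advanced overlaps HIIT Express.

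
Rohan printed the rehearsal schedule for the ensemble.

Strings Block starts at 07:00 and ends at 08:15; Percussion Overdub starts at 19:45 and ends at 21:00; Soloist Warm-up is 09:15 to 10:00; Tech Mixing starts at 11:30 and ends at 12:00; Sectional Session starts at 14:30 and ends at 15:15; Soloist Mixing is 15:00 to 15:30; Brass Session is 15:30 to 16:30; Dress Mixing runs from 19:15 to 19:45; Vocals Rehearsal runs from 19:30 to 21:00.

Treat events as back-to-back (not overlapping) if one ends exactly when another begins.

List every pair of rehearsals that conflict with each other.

Sorted by start: Strings Block, Soloist Warm-up, Tech Mixing, Sectional Session, Soloist Mixing, Brass Session, Dress Mixing, Vocals Rehearsal, Percussion Overdub.
Soloist Warm-up starts after Strings Block ends, so Strings Block has no further overlaps.
Tech Mixing starts after Soloist Warm-up ends, so Soloist Warm-up has no further overlaps.
Sectional Session starts after Tech Mixing ends, so Tech Mixing has no further overlaps.
Soloist Mixing starts before Sectional Session ends → Sectional Session and Soloist Mixing overlap.
Brass Session starts after Sectional Session ends, so Sectional Session has no further overlaps.
Brass Session starts exactly when Soloist Mixing ends (back-to-back, no overlap), so Soloist Mixing has no further overlaps.
Dress Mixing starts after Brass Session ends, so Brass Session has no further overlaps.
Vocals Rehearsal starts before Dress Mixing ends → Dress Mixing and Vocals Rehearsal overlap.
Percussion Overdub starts exactly when Dress Mixing ends (back-to-back, no overlap).
Percussion Overdub starts before Vocals Rehearsal ends → Vocals Rehearsal and Percussion Overdub overlap.

Dress Mixing & Vocals Rehearsal, Percussion Overdub & Vocals Rehearsal, Sectional Session & Soloist Mixing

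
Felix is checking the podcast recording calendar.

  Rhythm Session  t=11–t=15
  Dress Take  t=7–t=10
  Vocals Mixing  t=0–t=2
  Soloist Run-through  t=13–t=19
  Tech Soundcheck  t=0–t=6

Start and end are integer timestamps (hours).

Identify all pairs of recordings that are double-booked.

Two intervals overlap when each starts before the other ends.
Sorted by start: Vocals Mixing, Tech Soundcheck, Dress Take, Rhythm Session, Soloist Run-through.
Tech Soundcheck starts before Vocals Mixing ends → Vocals Mixing and Tech Soundcheck overlap.
Dress Take starts after Vocals Mixing ends, so nothing later overlaps Vocals Mixing either.
Dress Take starts after Tech Soundcheck ends, so nothing later overlaps Tech Soundcheck either.
Rhythm Session starts after Dress Take ends, so nothing later overlaps Dress Take either.
Soloist Run-through starts before Rhythm Session ends → Rhythm Session and Soloist Run-through overlap.

Rhythm Session & Soloist Run-through, Tech Soundcheck & Vocals Mixing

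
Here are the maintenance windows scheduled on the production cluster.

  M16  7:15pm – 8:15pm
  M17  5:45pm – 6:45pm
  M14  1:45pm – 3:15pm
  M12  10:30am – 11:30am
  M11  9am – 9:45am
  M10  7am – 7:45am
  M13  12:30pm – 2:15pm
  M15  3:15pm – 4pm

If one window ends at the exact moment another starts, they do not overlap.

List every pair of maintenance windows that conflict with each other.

M13 & M14

Sorted by start: M10, M11, M12, M13, M14, M15, M17, M16.
M11 starts after M10 ends — done with M10.
M12 starts after M11 ends — done with M11.
M13 starts after M12 ends — done with M12.
M14 starts before M13 ends → M13 and M14 overlap.
M15 starts after M13 ends — done with M13.
M15 starts exactly when M14 ends (back-to-back, no overlap) — done with M14.
M17 starts after M15 ends — done with M15.
M16 starts after M17 ends.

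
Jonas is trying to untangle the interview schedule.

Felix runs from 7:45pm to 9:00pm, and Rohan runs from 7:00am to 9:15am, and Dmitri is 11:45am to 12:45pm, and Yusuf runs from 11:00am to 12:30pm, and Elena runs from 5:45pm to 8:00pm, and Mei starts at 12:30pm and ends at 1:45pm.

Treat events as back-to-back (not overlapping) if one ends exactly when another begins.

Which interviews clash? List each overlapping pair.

Dmitri & Mei, Dmitri & Yusuf, Elena & Felix

Sorted by start: Rohan, Yusuf, Dmitri, Mei, Elena, Felix.
Yusuf starts after Rohan ends — done with Rohan.
Dmitri starts before Yusuf ends → Yusuf and Dmitri overlap.
Mei starts exactly when Yusuf ends (back-to-back, no overlap) — done with Yusuf.
Mei starts before Dmitri ends → Dmitri and Mei overlap.
Elena starts after Dmitri ends — done with Dmitri.
Elena starts after Mei ends — done with Mei.
Felix starts before Elena ends → Elena and Felix overlap.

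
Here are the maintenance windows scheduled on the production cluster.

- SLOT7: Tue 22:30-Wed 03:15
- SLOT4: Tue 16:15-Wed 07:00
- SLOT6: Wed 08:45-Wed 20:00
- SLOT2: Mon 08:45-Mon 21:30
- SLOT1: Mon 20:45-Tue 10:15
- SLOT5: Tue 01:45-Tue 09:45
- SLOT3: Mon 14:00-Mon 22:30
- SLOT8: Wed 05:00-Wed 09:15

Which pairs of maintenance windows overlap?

SLOT1 & SLOT2, SLOT1 & SLOT3, SLOT1 & SLOT5, SLOT2 & SLOT3, SLOT4 & SLOT7, SLOT4 & SLOT8, SLOT6 & SLOT8

Two intervals overlap when each starts before the other ends.
Sorted by start: SLOT2, SLOT3, SLOT1, SLOT5, SLOT4, SLOT7, SLOT8, SLOT6.
SLOT3 starts before SLOT2 ends → SLOT2 and SLOT3 overlap.
SLOT1 starts before SLOT2 ends → SLOT2 and SLOT1 overlap.
SLOT5 starts after SLOT2 ends — done with SLOT2.
SLOT1 starts before SLOT3 ends → SLOT3 and SLOT1 overlap.
SLOT5 starts after SLOT3 ends — done with SLOT3.
SLOT5 starts before SLOT1 ends → SLOT1 and SLOT5 overlap.
SLOT4 starts after SLOT1 ends — done with SLOT1.
SLOT4 starts after SLOT5 ends — done with SLOT5.
SLOT7 starts before SLOT4 ends → SLOT4 and SLOT7 overlap.
SLOT8 starts before SLOT4 ends → SLOT4 and SLOT8 overlap.
SLOT6 starts after SLOT4 ends.
SLOT8 starts after SLOT7 ends — done with SLOT7.
SLOT6 starts before SLOT8 ends → SLOT8 and SLOT6 overlap.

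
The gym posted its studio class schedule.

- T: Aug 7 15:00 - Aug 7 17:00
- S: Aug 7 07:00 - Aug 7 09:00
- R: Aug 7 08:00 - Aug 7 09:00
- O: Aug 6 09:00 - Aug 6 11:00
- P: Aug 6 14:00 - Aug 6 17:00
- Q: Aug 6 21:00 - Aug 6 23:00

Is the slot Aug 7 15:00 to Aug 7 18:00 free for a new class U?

O: ends Aug 6 11:00 at or before U starts Aug 7 15:00 → clear.
P: ends Aug 6 17:00 at or before U starts Aug 7 15:00 → clear.
Q: ends Aug 6 23:00 at or before U starts Aug 7 15:00 → clear.
S: ends Aug 7 09:00 at or before U starts Aug 7 15:00 → clear.
R: ends Aug 7 09:00 at or before U starts Aug 7 15:00 → clear.
T: starts Aug 7 15:00 before U ends Aug 7 18:00, and ends Aug 7 17:00 after U starts Aug 7 15:00 → overlap.
U overlaps T.

No — it overlaps T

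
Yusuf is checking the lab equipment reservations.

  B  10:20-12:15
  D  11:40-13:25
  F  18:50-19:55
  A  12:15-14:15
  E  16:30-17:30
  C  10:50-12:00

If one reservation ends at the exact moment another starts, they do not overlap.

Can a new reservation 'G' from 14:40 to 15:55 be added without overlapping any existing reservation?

B: ends 12:15 at or before G starts 14:40 → clear.
C: ends 12:00 at or before G starts 14:40 → clear.
D: ends 13:25 at or before G starts 14:40 → clear.
A: ends 14:15 at or before G starts 14:40 → clear.
E: starts 16:30 at or after G ends 15:55 → clear.
F: starts 18:50 at or after G ends 15:55 → clear.

Yes — the slot is free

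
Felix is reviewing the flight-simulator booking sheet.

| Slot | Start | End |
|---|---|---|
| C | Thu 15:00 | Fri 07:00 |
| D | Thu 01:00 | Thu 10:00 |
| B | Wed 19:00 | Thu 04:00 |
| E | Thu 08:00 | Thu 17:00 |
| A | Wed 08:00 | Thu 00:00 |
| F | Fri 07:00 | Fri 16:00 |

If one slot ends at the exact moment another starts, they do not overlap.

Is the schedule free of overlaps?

No

Two intervals overlap when each starts before the other ends.
Sorted by start: A, B, D, E, C, F.
B starts before A ends → A and B overlap.
That's a conflict, so the schedule is not conflict-free.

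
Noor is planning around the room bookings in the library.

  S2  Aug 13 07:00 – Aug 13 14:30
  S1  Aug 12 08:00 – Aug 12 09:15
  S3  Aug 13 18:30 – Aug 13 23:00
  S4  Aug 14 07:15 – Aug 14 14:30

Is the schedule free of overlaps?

Yes

Sorted by start: S1, S2, S3, S4.
S2 starts after S1 ends, so nothing later overlaps S1 either.
S3 starts after S2 ends, so nothing later overlaps S2 either.
S4 starts after S3 ends.
Every pair is clear; the schedule has no overlaps.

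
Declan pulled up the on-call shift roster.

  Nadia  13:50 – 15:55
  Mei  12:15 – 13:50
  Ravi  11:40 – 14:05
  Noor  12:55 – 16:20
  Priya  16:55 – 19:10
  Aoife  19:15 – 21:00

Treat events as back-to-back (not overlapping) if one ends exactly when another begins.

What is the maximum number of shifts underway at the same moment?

3

Sort all start/end points and keep a running count:
11:40 start Ravi → 1
12:15 start Mei → 2
12:55 start Noor → 3
13:50 end Mei → 2
13:50 start Nadia → 3
14:05 end Ravi → 2
15:55 end Nadia → 1
16:20 end Noor → 0
16:55 start Priya → 1
19:10 end Priya → 0
19:15 start Aoife → 1
21:00 end Aoife → 0
Peak is 3, at 12:55 (Mei, Noor, Ravi).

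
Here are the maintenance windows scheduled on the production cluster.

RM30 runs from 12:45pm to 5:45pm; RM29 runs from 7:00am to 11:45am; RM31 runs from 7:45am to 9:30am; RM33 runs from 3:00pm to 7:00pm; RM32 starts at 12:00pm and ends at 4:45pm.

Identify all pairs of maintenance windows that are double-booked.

Sorted by start: RM29, RM31, RM32, RM30, RM33.
RM31 starts before RM29 ends → RM29 and RM31 overlap.
RM32 starts after RM29 ends — done with RM29.
RM32 starts after RM31 ends — done with RM31.
RM30 starts before RM32 ends → RM32 and RM30 overlap.
RM33 starts before RM32 ends → RM32 and RM33 overlap.
RM33 starts before RM30 ends → RM30 and RM33 overlap.

RM29 & RM31, RM30 & RM32, RM30 & RM33, RM32 & RM33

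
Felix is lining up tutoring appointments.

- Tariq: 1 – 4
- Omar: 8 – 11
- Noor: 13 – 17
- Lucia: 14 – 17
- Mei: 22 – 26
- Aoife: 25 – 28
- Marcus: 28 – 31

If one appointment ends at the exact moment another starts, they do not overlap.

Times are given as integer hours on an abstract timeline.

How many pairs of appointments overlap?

2

Sorted by start: Tariq, Omar, Noor, Lucia, Mei, Aoife, Marcus.
Omar starts after Tariq ends, so nothing later overlaps Tariq either.
Noor starts after Omar ends, so nothing later overlaps Omar either.
Lucia starts before Noor ends → Noor and Lucia overlap.
Mei starts after Noor ends, so nothing later overlaps Noor either.
Mei starts after Lucia ends, so nothing later overlaps Lucia either.
Aoife starts before Mei ends → Mei and Aoife overlap.
Marcus starts after Mei ends.
Marcus starts exactly when Aoife ends (back-to-back, no overlap).
Overlapping pairs: Aoife & Mei, Lucia & Noor — 2 in total.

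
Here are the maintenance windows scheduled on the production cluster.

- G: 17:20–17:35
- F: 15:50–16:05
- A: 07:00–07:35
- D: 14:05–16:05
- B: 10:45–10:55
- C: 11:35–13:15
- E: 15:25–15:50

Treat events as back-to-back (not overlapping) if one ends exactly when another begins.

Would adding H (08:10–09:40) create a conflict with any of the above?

A: ends 07:35 at or before H starts 08:10 → clear.
B: starts 10:45 at or after H ends 09:40 → clear.
C: starts 11:35 at or after H ends 09:40 → clear.
D: starts 14:05 at or after H ends 09:40 → clear.
E: starts 15:25 at or after H ends 09:40 → clear.
F: starts 15:50 at or after H ends 09:40 → clear.
G: starts 17:20 at or after H ends 09:40 → clear.

No — it doesn't clash with anything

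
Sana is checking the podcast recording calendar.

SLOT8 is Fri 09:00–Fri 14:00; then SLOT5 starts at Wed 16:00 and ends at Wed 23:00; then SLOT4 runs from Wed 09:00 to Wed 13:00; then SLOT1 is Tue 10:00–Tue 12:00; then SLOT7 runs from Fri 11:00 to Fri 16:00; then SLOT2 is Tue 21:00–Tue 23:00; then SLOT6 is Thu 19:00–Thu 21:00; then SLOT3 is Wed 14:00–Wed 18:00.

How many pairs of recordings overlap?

2

Two intervals overlap when each starts before the other ends.
Sorted by start: SLOT1, SLOT2, SLOT4, SLOT3, SLOT5, SLOT6, SLOT8, SLOT7.
SLOT2 starts after SLOT1 ends; SLOT1 is clear from here.
SLOT4 starts after SLOT2 ends; SLOT2 is clear from here.
SLOT3 starts after SLOT4 ends; SLOT4 is clear from here.
SLOT5 starts before SLOT3 ends → SLOT3 and SLOT5 overlap.
SLOT6 starts after SLOT3 ends; SLOT3 is clear from here.
SLOT6 starts after SLOT5 ends; SLOT5 is clear from here.
SLOT8 starts after SLOT6 ends; SLOT6 is clear from here.
SLOT7 starts before SLOT8 ends → SLOT8 and SLOT7 overlap.
Overlapping pairs: SLOT3 & SLOT5, SLOT7 & SLOT8 — 2 in total.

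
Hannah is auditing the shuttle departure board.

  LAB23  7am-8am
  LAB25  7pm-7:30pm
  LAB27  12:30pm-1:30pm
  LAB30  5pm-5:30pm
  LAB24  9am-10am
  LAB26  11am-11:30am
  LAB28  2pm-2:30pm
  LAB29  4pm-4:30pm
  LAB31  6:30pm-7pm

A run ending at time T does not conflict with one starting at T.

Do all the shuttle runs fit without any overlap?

Yes

Sorted by start: LAB23, LAB24, LAB26, LAB27, LAB28, LAB29, LAB30, LAB31, LAB25.
LAB24 starts after LAB23 ends, so LAB23 has no further overlaps.
LAB26 starts after LAB24 ends, so LAB24 has no further overlaps.
LAB27 starts after LAB26 ends, so LAB26 has no further overlaps.
LAB28 starts after LAB27 ends, so LAB27 has no further overlaps.
LAB29 starts after LAB28 ends, so LAB28 has no further overlaps.
LAB30 starts after LAB29 ends, so LAB29 has no further overlaps.
LAB31 starts after LAB30 ends, so LAB30 has no further overlaps.
LAB25 starts exactly when LAB31 ends (back-to-back, no overlap).
Every pair is clear; the schedule has no overlaps.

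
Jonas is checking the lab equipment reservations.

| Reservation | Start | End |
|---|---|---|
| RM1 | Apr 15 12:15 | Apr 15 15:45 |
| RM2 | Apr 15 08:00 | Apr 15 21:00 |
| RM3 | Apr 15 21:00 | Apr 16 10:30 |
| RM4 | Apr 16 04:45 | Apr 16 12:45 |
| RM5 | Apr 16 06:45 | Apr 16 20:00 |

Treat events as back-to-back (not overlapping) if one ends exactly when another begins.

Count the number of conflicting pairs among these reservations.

4

Check each pair: they overlap iff neither finishes before the other starts.
Sorted by start: RM2, RM1, RM3, RM4, RM5.
RM1 starts before RM2 ends → RM2 and RM1 overlap.
RM3 starts exactly when RM2 ends (back-to-back, no overlap), so nothing later overlaps RM2 either.
RM3 starts after RM1 ends, so nothing later overlaps RM1 either.
RM4 starts before RM3 ends → RM3 and RM4 overlap.
RM5 starts before RM3 ends → RM3 and RM5 overlap.
RM5 starts before RM4 ends → RM4 and RM5 overlap.
Overlapping pairs: RM1 & RM2, RM3 & RM4, RM3 & RM5, RM4 & RM5 — 4 in total.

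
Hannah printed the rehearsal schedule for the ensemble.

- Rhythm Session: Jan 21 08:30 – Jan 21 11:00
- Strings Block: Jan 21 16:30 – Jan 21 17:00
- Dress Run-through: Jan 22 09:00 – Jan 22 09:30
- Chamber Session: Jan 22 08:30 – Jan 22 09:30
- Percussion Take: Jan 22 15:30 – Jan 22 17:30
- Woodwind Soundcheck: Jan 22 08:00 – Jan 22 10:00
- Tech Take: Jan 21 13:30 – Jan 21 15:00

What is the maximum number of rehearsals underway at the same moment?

3

Sort all start/end points and keep a running count:
Jan 21 08:30 start Rhythm Session → 1
Jan 21 11:00 end Rhythm Session → 0
Jan 21 13:30 start Tech Take → 1
Jan 21 15:00 end Tech Take → 0
Jan 21 16:30 start Strings Block → 1
Jan 21 17:00 end Strings Block → 0
Jan 22 08:00 start Woodwind Soundcheck → 1
Jan 22 08:30 start Chamber Session → 2
Jan 22 09:00 start Dress Run-through → 3
Jan 22 09:30 end Chamber Session → 2
Jan 22 09:30 end Dress Run-through → 1
Jan 22 10:00 end Woodwind Soundcheck → 0
Jan 22 15:30 start Percussion Take → 1
Jan 22 17:30 end Percussion Take → 0
Peak is 3, at Jan 22 09:00 (Chamber Session, Dress Run-through, Woodwind Soundcheck).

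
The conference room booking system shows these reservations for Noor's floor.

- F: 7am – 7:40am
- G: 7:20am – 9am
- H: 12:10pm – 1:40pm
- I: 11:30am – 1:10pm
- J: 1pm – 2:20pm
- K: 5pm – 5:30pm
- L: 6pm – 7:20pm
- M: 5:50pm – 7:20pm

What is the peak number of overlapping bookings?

Walk through starts and ends in time order (an end at T is processed before a start at T):
7am start F → 1
7:20am start G → 2
7:40am end F → 1
9am end G → 0
11:30am start I → 1
12:10pm start H → 2
1pm start J → 3
1:10pm end I → 2
1:40pm end H → 1
2:20pm end J → 0
5pm start K → 1
5:30pm end K → 0
5:50pm start M → 1
6pm start L → 2
7:20pm end L → 1
7:20pm end M → 0
Peak is 3, at 1pm (H, I, J).

3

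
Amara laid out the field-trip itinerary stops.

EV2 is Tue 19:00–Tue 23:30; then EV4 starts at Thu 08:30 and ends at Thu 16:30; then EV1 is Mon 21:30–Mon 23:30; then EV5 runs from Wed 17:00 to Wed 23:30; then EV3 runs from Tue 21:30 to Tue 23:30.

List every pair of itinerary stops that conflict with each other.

Sorted by start: EV1, EV2, EV3, EV5, EV4.
EV2 starts after EV1 ends, so nothing later overlaps EV1 either.
EV3 starts before EV2 ends → EV2 and EV3 overlap.
EV5 starts after EV2 ends, so nothing later overlaps EV2 either.
EV5 starts after EV3 ends, so nothing later overlaps EV3 either.
EV4 starts after EV5 ends.

EV2 & EV3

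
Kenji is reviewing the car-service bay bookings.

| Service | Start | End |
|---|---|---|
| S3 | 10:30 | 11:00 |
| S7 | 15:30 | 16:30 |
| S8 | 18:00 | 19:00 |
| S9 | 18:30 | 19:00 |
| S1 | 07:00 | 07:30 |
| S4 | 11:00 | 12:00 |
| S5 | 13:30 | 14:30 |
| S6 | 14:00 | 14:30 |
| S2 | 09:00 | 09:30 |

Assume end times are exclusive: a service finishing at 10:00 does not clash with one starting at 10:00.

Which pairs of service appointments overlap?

Sorted by start: S1, S2, S3, S4, S5, S6, S7, S8, S9.
S2 starts after S1 ends, so nothing later overlaps S1 either.
S3 starts after S2 ends, so nothing later overlaps S2 either.
S4 starts exactly when S3 ends (back-to-back, no overlap), so nothing later overlaps S3 either.
S5 starts after S4 ends, so nothing later overlaps S4 either.
S6 starts before S5 ends → S5 and S6 overlap.
S7 starts after S5 ends, so nothing later overlaps S5 either.
S7 starts after S6 ends, so nothing later overlaps S6 either.
S8 starts after S7 ends, so nothing later overlaps S7 either.
S9 starts before S8 ends → S8 and S9 overlap.

S5 & S6, S8 & S9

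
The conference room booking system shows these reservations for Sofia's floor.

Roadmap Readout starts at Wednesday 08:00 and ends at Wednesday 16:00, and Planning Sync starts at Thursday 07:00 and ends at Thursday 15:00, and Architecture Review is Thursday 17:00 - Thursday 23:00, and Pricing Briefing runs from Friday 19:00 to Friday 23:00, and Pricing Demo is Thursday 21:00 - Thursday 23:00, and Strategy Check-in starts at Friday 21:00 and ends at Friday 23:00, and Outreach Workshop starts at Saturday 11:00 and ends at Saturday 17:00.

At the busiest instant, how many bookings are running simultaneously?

2

Walk through starts and ends in time order (an end at T is processed before a start at T):
Wednesday 08:00 start Roadmap Readout → 1
Wednesday 16:00 end Roadmap Readout → 0
Thursday 07:00 start Planning Sync → 1
Thursday 15:00 end Planning Sync → 0
Thursday 17:00 start Architecture Review → 1
Thursday 21:00 start Pricing Demo → 2
Thursday 23:00 end Architecture Review → 1
Thursday 23:00 end Pricing Demo → 0
Friday 19:00 start Pricing Briefing → 1
Friday 21:00 start Strategy Check-in → 2
Friday 23:00 end Pricing Briefing → 1
Friday 23:00 end Strategy Check-in → 0
Saturday 11:00 start Outreach Workshop → 1
Saturday 17:00 end Outreach Workshop → 0
Peak is 2, at Thursday 21:00 (Architecture Review, Pricing Demo).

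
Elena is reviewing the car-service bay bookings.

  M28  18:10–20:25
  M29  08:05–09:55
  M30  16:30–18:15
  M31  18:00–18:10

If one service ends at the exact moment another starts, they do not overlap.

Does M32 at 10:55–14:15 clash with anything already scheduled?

M29: ends 09:55 at or before M32 starts 10:55 → clear.
M30: starts 16:30 at or after M32 ends 14:15 → clear.
M31: starts 18:00 at or after M32 ends 14:15 → clear.
M28: starts 18:10 at or after M32 ends 14:15 → clear.

No — it doesn't clash with anything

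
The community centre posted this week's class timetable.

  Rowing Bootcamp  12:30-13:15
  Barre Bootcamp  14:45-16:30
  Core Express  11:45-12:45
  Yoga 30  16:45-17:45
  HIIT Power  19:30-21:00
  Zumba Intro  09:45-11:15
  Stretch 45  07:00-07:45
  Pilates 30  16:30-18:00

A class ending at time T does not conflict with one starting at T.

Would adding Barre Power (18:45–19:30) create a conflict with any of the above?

No — it doesn't clash with anything

Stretch 45: ends 07:45 at or before Barre Power starts 18:45 → clear.
Zumba Intro: ends 11:15 at or before Barre Power starts 18:45 → clear.
Core Express: ends 12:45 at or before Barre Power starts 18:45 → clear.
Rowing Bootcamp: ends 13:15 at or before Barre Power starts 18:45 → clear.
Barre Bootcamp: ends 16:30 at or before Barre Power starts 18:45 → clear.
Pilates 30: ends 18:00 at or before Barre Power starts 18:45 → clear.
Yoga 30: ends 17:45 at or before Barre Power starts 18:45 → clear.
HIIT Power: starts 19:30 at or after Barre Power ends 19:30 → clear.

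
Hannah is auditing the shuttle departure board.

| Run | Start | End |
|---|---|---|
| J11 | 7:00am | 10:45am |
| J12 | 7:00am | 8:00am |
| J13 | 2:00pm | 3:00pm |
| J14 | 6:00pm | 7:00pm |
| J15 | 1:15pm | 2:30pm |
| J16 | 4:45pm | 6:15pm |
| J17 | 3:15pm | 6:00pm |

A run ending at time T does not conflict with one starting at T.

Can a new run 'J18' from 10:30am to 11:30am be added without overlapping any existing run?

J11: starts 7:00am before J18 ends 11:30am, and ends 10:45am after J18 starts 10:30am → overlap.
J12: ends 8:00am at or before J18 starts 10:30am → clear.
J15: starts 1:15pm at or after J18 ends 11:30am → clear.
J13: starts 2:00pm at or after J18 ends 11:30am → clear.
J17: starts 3:15pm at or after J18 ends 11:30am → clear.
J16: starts 4:45pm at or after J18 ends 11:30am → clear.
J14: starts 6:00pm at or after J18 ends 11:30am → clear.
J18 overlaps J11.

No — it overlaps J11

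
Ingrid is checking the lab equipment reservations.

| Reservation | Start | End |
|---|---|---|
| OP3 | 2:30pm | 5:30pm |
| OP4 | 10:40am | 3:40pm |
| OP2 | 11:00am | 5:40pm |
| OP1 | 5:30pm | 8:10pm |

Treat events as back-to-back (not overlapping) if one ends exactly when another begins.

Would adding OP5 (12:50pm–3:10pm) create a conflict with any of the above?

Yes — it overlaps OP2, OP3, OP4

OP4: starts 10:40am before OP5 ends 3:10pm, and ends 3:40pm after OP5 starts 12:50pm → overlap.
OP2: starts 11:00am before OP5 ends 3:10pm, and ends 5:40pm after OP5 starts 12:50pm → overlap.
OP3: starts 2:30pm before OP5 ends 3:10pm, and ends 5:30pm after OP5 starts 12:50pm → overlap.
OP1: starts 5:30pm at or after OP5 ends 3:10pm → clear.
OP5 overlaps OP2, OP3, OP4.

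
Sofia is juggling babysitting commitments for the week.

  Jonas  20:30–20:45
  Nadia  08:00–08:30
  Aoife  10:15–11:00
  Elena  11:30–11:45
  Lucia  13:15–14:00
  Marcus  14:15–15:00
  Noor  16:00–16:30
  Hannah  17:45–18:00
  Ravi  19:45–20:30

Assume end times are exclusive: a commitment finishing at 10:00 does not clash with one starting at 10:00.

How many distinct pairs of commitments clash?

Sorted by start: Nadia, Aoife, Elena, Lucia, Marcus, Noor, Hannah, Ravi, Jonas.
Aoife starts after Nadia ends; Nadia is clear from here.
Elena starts after Aoife ends; Aoife is clear from here.
Lucia starts after Elena ends; Elena is clear from here.
Marcus starts after Lucia ends; Lucia is clear from here.
Noor starts after Marcus ends; Marcus is clear from here.
Hannah starts after Noor ends; Noor is clear from here.
Ravi starts after Hannah ends; Hannah is clear from here.
Jonas starts exactly when Ravi ends (back-to-back, no overlap).
No pair overlaps.

0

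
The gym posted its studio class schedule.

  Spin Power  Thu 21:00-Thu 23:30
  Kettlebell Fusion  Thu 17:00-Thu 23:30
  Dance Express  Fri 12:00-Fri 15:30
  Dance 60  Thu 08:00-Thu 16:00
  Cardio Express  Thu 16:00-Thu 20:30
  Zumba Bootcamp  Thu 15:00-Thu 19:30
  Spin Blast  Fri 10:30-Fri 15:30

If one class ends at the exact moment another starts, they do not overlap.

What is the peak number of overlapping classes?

3

Sort all start/end points and keep a running count:
Thu 08:00 start Dance 60 → 1
Thu 15:00 start Zumba Bootcamp → 2
Thu 16:00 end Dance 60 → 1
Thu 16:00 start Cardio Express → 2
Thu 17:00 start Kettlebell Fusion → 3
Thu 19:30 end Zumba Bootcamp → 2
Thu 20:30 end Cardio Express → 1
Thu 21:00 start Spin Power → 2
Thu 23:30 end Kettlebell Fusion → 1
Thu 23:30 end Spin Power → 0
Fri 10:30 start Spin Blast → 1
Fri 12:00 start Dance Express → 2
Fri 15:30 end Dance Express → 1
Fri 15:30 end Spin Blast → 0
Peak is 3, at Thu 17:00 (Cardio Express, Kettlebell Fusion, Zumba Bootcamp).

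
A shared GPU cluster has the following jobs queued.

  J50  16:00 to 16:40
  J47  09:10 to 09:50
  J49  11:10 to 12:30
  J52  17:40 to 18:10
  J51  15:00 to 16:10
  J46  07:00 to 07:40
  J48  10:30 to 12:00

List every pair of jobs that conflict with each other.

J48 & J49, J50 & J51

Two intervals overlap when each starts before the other ends.
Sorted by start: J46, J47, J48, J49, J51, J50, J52.
J47 starts after J46 ends, so J46 has no further overlaps.
J48 starts after J47 ends, so J47 has no further overlaps.
J49 starts before J48 ends → J48 and J49 overlap.
J51 starts after J48 ends, so J48 has no further overlaps.
J51 starts after J49 ends, so J49 has no further overlaps.
J50 starts before J51 ends → J51 and J50 overlap.
J52 starts after J51 ends.
J52 starts after J50 ends.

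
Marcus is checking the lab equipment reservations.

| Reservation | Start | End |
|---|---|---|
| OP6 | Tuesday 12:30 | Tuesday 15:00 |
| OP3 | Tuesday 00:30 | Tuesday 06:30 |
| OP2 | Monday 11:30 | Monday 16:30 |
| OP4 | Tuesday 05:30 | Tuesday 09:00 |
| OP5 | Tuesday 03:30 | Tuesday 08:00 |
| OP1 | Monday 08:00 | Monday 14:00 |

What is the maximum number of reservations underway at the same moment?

Sort all start/end points and keep a running count:
Monday 08:00 start OP1 → 1
Monday 11:30 start OP2 → 2
Monday 14:00 end OP1 → 1
Monday 16:30 end OP2 → 0
Tuesday 00:30 start OP3 → 1
Tuesday 03:30 start OP5 → 2
Tuesday 05:30 start OP4 → 3
Tuesday 06:30 end OP3 → 2
Tuesday 08:00 end OP5 → 1
Tuesday 09:00 end OP4 → 0
Tuesday 12:30 start OP6 → 1
Tuesday 15:00 end OP6 → 0
Peak is 3, at Tuesday 05:30 (OP3, OP4, OP5).

3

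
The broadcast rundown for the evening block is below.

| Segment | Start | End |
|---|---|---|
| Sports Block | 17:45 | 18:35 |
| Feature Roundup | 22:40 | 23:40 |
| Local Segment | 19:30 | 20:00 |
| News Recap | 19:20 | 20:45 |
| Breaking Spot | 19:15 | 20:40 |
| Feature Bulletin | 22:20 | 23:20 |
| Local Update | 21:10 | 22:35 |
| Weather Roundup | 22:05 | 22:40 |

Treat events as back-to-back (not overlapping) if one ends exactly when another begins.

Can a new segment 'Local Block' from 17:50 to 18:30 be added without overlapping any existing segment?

No — it overlaps Sports Block

Sports Block: starts 17:45 before Local Block ends 18:30, and ends 18:35 after Local Block starts 17:50 → overlap.
Breaking Spot: starts 19:15 at or after Local Block ends 18:30 → clear.
News Recap: starts 19:20 at or after Local Block ends 18:30 → clear.
Local Segment: starts 19:30 at or after Local Block ends 18:30 → clear.
Local Update: starts 21:10 at or after Local Block ends 18:30 → clear.
Weather Roundup: starts 22:05 at or after Local Block ends 18:30 → clear.
Feature Bulletin: starts 22:20 at or after Local Block ends 18:30 → clear.
Feature Roundup: starts 22:40 at or after Local Block ends 18:30 → clear.
Local Block overlaps Sports Block.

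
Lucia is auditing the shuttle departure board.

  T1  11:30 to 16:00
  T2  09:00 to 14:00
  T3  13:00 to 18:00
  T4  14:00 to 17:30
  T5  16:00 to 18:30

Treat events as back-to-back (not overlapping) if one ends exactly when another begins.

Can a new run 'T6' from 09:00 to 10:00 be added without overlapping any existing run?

T2: starts 09:00 before T6 ends 10:00, and ends 14:00 after T6 starts 09:00 → overlap.
T1: starts 11:30 at or after T6 ends 10:00 → clear.
T3: starts 13:00 at or after T6 ends 10:00 → clear.
T4: starts 14:00 at or after T6 ends 10:00 → clear.
T5: starts 16:00 at or after T6 ends 10:00 → clear.
T6 overlaps T2.

No — it overlaps T2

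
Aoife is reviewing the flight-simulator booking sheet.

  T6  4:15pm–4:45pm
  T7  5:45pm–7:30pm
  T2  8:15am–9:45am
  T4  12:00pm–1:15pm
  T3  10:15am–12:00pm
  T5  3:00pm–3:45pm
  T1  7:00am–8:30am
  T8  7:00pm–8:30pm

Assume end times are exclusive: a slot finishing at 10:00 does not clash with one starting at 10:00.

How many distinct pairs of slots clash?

2

Sorted by start: T1, T2, T3, T4, T5, T6, T7, T8.
T2 starts before T1 ends → T1 and T2 overlap.
T3 starts after T1 ends, so T1 has no further overlaps.
T3 starts after T2 ends, so T2 has no further overlaps.
T4 starts exactly when T3 ends (back-to-back, no overlap), so T3 has no further overlaps.
T5 starts after T4 ends, so T4 has no further overlaps.
T6 starts after T5 ends, so T5 has no further overlaps.
T7 starts after T6 ends, so T6 has no further overlaps.
T8 starts before T7 ends → T7 and T8 overlap.
Overlapping pairs: T1 & T2, T7 & T8 — 2 in total.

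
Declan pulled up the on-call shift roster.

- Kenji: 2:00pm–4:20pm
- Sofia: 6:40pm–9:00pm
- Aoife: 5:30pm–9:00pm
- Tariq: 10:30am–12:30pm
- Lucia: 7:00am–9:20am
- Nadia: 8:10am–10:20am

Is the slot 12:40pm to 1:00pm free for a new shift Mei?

Lucia: ends 9:20am at or before Mei starts 12:40pm → clear.
Nadia: ends 10:20am at or before Mei starts 12:40pm → clear.
Tariq: ends 12:30pm at or before Mei starts 12:40pm → clear.
Kenji: starts 2:00pm at or after Mei ends 1:00pm → clear.
Aoife: starts 5:30pm at or after Mei ends 1:00pm → clear.
Sofia: starts 6:40pm at or after Mei ends 1:00pm → clear.

Yes — the slot is free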